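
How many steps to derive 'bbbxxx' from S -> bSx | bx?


Derivation: S => bSx => bbSxx => bbbxxx
Steps: 3


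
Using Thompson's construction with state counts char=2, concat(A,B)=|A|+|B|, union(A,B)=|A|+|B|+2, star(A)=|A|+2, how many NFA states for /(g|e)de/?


Syntax tree has 4 char leaf(s), 1 union(s), 0 star(s)
chars contribute 4×2 = 8; each union adds +2; each star adds +2
Total: 8 + 2 + 0 = 10 states


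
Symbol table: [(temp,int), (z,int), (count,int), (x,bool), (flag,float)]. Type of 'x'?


Lookup 'x' → type bool


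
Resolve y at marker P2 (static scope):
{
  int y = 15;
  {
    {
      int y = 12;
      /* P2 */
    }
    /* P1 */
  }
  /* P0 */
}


y declared in the same block as P2
y = 12


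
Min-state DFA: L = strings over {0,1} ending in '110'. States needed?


Track the longest suffix of input matching a prefix of '110': 4 classes (prefixes of length 0..3)
Minimal DFA: 4 states


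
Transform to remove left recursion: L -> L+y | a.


Left-recursive alternatives: L+y; non-recursive: a
Introduce L': L -> aL', L' -> +yL' | ε


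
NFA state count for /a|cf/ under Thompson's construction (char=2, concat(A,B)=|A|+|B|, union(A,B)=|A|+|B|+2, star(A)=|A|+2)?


Syntax tree has 3 char leaf(s), 1 union(s), 0 star(s)
chars contribute 3×2 = 6; each union adds +2; each star adds +2
Total: 6 + 2 + 0 = 8 states


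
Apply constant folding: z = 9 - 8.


9 - 8 = 1 at compile time
Optimized: z = 1


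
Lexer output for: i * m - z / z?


Scan left to right, longest-match per lexeme
Tokens: ID(i), OP(*), ID(m), OP(-), ID(z), OP(/), ID(z)


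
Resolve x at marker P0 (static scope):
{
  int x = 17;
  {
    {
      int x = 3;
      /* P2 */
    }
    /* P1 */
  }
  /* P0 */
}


x declared in the same block as P0
x = 17


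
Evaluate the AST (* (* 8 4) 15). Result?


Evaluate inner: (* 8 4) = 32
Evaluate root: (* 32 15) = 480
Result: 480


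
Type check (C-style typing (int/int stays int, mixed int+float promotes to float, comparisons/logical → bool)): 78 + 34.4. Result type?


Operand types: int + float
Rule: mixed int/float promotes to float; int/int stays int
Result type: float


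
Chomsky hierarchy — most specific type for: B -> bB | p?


Right-linear: every RHS is a terminal or a terminal followed by one nonterminal
Classification: Type 3 (Regular)


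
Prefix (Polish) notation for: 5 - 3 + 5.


left-to-right (same/higher precedence on left): tree is (+ (- 5 3) 5)
Prefix: + - 5 3 5


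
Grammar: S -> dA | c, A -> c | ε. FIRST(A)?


Per alternative of A: FIRST(c) = {c}; FIRST(ε) = {ε}
FIRST(A) = {c, ε}


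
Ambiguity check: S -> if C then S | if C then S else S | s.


dangling else: 'if C then if C then s else s' parses two ways
Ambiguous


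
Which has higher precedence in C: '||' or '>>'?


'>>' is shift (level 8); '||' is logical OR (level 1)
Higher level binds tighter
'>>' has higher precedence than '||'


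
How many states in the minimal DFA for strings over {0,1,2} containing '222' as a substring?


KMP-style automaton: 3 progress states + 1 absorbing accept = 4
Minimal DFA: 4 states


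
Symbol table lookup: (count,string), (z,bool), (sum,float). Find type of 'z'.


Lookup 'z' → type bool


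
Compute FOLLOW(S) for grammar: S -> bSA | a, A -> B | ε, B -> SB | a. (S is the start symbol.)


$ ∈ FOLLOW(S). For each A -> αBβ: add FIRST(β)\{ε} to FOLLOW(B); if β nullable, add FOLLOW(A).
FOLLOW(S) = {$, a, b}


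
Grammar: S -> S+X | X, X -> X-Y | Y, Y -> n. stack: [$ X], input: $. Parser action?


lookahead ∉ {-} so X won't extend; reduce S -> X
Action: reduce (S -> X)


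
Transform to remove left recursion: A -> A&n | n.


Left-recursive alternatives: A&n; non-recursive: n
Introduce A': A -> nA', A' -> &nA' | ε


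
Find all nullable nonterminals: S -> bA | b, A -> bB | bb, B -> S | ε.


A nonterminal is nullable iff some alternative derives ε (directly, or every symbol in it is nullable)
Nullable: {B}


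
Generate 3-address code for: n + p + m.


Break into single-operator statements:
t1 = n + p
t2 = t1 + m


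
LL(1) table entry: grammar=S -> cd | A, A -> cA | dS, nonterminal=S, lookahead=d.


For [S, d]: 'd' ∈ FIRST(A)
Entry: S -> A


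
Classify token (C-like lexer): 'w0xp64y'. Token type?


Pattern: letter/underscore followed by alphanumerics, not a keyword
Type: IDENTIFIER


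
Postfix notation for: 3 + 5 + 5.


Left to right (same or higher precedence on left)
Postfix: 3 5 + 5 +


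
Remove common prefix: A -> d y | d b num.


Common prefix: 'd'
Factored: A -> d A', A' -> y | b num


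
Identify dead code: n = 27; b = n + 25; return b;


n is read by b's definition; b is returned
No dead code


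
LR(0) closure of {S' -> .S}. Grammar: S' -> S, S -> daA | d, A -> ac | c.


Start: S' -> .S
For each item with dot before a nonterminal B, add B -> .γ for every B-production
Closure: [S' -> .S, S -> .daA, S -> .d]


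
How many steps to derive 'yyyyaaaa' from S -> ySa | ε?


Derivation: S => ySa => yySaa => yyySaaa => yyyySaaaa => yyyyaaaa
Steps: 5


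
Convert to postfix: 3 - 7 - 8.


Left to right (same or higher precedence on left)
Postfix: 3 7 - 8 -


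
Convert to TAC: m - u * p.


Break into single-operator statements:
t1 = u * p
t2 = m - t1


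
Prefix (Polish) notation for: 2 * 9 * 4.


left-to-right (same/higher precedence on left): tree is (* (* 2 9) 4)
Prefix: * * 2 9 4


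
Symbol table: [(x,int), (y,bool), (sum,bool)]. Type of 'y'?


Lookup 'y' → type bool


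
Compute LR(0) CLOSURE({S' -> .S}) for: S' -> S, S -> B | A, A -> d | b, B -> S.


Start: S' -> .S
For each item with dot before a nonterminal B, add B -> .γ for every B-production
Closure: [S' -> .S, S -> .B, S -> .A, B -> .S, A -> .d, A -> .b]


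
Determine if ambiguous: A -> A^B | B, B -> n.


precedence layered via separate nonterminal B: deterministic
Unambiguous


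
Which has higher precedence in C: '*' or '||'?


'*' is multiplicative (level 10); '||' is logical OR (level 1)
Higher level binds tighter
'*' has higher precedence than '||'


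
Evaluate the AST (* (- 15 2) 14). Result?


Evaluate inner: (- 15 2) = 13
Evaluate root: (* 13 14) = 182
Result: 182


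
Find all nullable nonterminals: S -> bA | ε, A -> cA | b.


A nonterminal is nullable iff some alternative derives ε (directly, or every symbol in it is nullable)
Nullable: {S}


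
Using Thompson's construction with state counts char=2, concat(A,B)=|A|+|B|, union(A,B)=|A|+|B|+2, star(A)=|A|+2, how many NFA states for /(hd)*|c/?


Syntax tree has 3 char leaf(s), 1 union(s), 1 star(s)
chars contribute 3×2 = 6; each union adds +2; each star adds +2
Total: 6 + 2 + 2 = 10 states


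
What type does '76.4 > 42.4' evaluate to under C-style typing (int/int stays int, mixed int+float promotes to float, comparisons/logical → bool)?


Operand types: float > float
Rule: comparison yields bool
Result type: bool


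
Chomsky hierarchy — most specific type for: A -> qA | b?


Right-linear: every RHS is a terminal or a terminal followed by one nonterminal
Classification: Type 3 (Regular)


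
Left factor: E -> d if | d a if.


Common prefix: 'd'
Factored: E -> d E', E' -> if | a if


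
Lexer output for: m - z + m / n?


Scan left to right, longest-match per lexeme
Tokens: ID(m), OP(-), ID(z), OP(+), ID(m), OP(/), ID(n)


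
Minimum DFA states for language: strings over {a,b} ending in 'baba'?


Track the longest suffix of input matching a prefix of 'baba': 5 classes (prefixes of length 0..4)
Minimal DFA: 5 states


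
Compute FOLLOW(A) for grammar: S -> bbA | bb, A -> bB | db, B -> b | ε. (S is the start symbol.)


$ ∈ FOLLOW(S). For each A -> αBβ: add FIRST(β)\{ε} to FOLLOW(B); if β nullable, add FOLLOW(A).
FOLLOW(A) = {$}


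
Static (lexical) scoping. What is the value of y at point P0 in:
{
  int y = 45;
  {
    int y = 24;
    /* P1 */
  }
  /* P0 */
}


y declared in the same block as P0
y = 45


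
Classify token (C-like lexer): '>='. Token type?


Pattern: operator symbol
Type: OPERATOR


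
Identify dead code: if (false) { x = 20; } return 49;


condition is constant false, so the whole block is unreachable
Dead: 'if (false) { x = 20; }'


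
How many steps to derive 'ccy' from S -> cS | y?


Derivation: S => cS => ccS => ccy
Steps: 3


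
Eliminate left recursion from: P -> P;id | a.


Left-recursive alternatives: P;id; non-recursive: a
Introduce P': P -> aP', P' -> ;idP' | ε


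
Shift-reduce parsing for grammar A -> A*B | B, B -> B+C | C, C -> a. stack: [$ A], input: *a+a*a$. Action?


shift '*' to continue A -> A*B
Action: shift


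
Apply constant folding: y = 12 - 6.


12 - 6 = 6 at compile time
Optimized: y = 6


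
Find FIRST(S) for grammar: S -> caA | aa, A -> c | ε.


Per alternative of S: FIRST(caA) = {c}; FIRST(aa) = {a}
FIRST(S) = {a, c}


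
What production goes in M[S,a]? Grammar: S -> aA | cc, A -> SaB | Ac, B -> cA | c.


For [S, a]: 'a' ∈ FIRST(aA)
Entry: S -> aA


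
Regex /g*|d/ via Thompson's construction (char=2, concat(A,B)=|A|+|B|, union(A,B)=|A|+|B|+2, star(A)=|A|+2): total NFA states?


Syntax tree has 2 char leaf(s), 1 union(s), 1 star(s)
chars contribute 2×2 = 4; each union adds +2; each star adds +2
Total: 4 + 2 + 2 = 8 states


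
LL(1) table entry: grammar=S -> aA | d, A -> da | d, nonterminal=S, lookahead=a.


For [S, a]: 'a' ∈ FIRST(aA)
Entry: S -> aA


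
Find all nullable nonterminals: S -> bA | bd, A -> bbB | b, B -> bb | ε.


A nonterminal is nullable iff some alternative derives ε (directly, or every symbol in it is nullable)
Nullable: {B}


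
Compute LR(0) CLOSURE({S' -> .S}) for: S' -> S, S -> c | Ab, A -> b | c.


Start: S' -> .S
For each item with dot before a nonterminal B, add B -> .γ for every B-production
Closure: [S' -> .S, S -> .c, S -> .Ab, A -> .b, A -> .c]


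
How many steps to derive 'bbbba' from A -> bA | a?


Derivation: A => bA => bbA => bbbA => bbbbA => bbbba
Steps: 5


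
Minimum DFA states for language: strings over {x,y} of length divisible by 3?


Track length mod 3: states 0..2, accept at 0
Minimal DFA: 3 states


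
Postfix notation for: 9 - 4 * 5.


* has higher precedence, evaluate 4*5 first
Postfix: 9 4 5 * -


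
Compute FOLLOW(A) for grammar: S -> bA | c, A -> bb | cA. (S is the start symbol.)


$ ∈ FOLLOW(S). For each A -> αBβ: add FIRST(β)\{ε} to FOLLOW(B); if β nullable, add FOLLOW(A).
FOLLOW(A) = {$}


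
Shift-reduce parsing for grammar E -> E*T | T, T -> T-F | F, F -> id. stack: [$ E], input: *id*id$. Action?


shift '*' to continue E -> E*T
Action: shift


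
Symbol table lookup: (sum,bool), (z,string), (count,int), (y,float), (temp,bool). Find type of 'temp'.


Lookup 'temp' → type bool


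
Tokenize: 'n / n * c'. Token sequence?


Scan left to right, longest-match per lexeme
Tokens: ID(n), OP(/), ID(n), OP(*), ID(c)


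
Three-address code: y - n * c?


Break into single-operator statements:
t1 = n * c
t2 = y - t1


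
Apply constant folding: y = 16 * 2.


16 * 2 = 32 at compile time
Optimized: y = 32


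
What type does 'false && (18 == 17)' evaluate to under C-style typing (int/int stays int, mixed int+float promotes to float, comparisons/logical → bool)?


Operand types: bool && bool
Rule: logical operators take bool operands and yield bool
Result type: bool


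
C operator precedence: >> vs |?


'>>' is shift (level 8); '|' is bitwise OR (level 3)
Higher level binds tighter
'>>' has higher precedence than '|'


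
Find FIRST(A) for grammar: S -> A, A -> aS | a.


Per alternative of A: FIRST(aS) = {a}; FIRST(a) = {a}
FIRST(A) = {a}


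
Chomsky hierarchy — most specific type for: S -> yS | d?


Right-linear: every RHS is a terminal or a terminal followed by one nonterminal
Classification: Type 3 (Regular)


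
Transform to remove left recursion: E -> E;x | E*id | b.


Left-recursive alternatives: E;x, E*id; non-recursive: b
Introduce E': E -> bE', E' -> ;xE' | *idE' | ε


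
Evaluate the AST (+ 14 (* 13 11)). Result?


Evaluate inner: (* 13 11) = 143
Evaluate root: (+ 14 143) = 157
Result: 157


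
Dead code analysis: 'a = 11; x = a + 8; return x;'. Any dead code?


a is read by x's definition; x is returned
No dead code


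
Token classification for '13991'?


Pattern: digits only
Type: INTEGER_LITERAL


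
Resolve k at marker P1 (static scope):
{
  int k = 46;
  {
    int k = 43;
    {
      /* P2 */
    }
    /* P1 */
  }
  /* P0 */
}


k declared in the same block as P1
k = 43


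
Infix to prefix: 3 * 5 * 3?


left-to-right (same/higher precedence on left): tree is (* (* 3 5) 3)
Prefix: * * 3 5 3


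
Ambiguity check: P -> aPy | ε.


balanced a^n…y^n: each string has a unique parse
Unambiguous


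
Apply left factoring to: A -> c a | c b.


Common prefix: 'c'
Factored: A -> c A', A' -> a | b


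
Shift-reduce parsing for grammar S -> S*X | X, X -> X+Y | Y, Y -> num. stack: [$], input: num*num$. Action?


no handle on stack; shift 'num'
Action: shift


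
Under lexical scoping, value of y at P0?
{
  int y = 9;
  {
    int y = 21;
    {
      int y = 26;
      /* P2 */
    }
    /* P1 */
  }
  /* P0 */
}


y declared in the same block as P0
y = 9


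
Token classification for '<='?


Pattern: operator symbol
Type: OPERATOR


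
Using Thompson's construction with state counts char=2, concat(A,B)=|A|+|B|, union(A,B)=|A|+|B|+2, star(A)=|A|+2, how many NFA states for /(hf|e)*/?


Syntax tree has 3 char leaf(s), 1 union(s), 1 star(s)
chars contribute 3×2 = 6; each union adds +2; each star adds +2
Total: 6 + 2 + 2 = 10 states


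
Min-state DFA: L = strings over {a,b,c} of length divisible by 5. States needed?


Track length mod 5: states 0..4, accept at 0
Minimal DFA: 5 states


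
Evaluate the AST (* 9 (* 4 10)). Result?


Evaluate inner: (* 4 10) = 40
Evaluate root: (* 9 40) = 360
Result: 360


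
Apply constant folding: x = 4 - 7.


4 - 7 = -3 at compile time
Optimized: x = -3


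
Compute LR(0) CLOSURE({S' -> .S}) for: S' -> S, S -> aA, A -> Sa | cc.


Start: S' -> .S
For each item with dot before a nonterminal B, add B -> .γ for every B-production
Closure: [S' -> .S, S -> .aA]


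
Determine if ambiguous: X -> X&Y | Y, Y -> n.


precedence layered via separate nonterminal Y: deterministic
Unambiguous


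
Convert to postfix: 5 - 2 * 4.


* has higher precedence, evaluate 2*4 first
Postfix: 5 2 4 * -


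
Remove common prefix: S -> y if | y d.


Common prefix: 'y'
Factored: S -> y S', S' -> if | d


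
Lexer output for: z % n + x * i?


Scan left to right, longest-match per lexeme
Tokens: ID(z), OP(%), ID(n), OP(+), ID(x), OP(*), ID(i)


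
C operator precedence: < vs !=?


'<' is relational (level 7); '!=' is equality (level 6)
Higher level binds tighter
'<' has higher precedence than '!='


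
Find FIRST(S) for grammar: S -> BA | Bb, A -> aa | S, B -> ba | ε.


Per alternative of S: FIRST(BA) = {a, b}; FIRST(Bb) = {b}
FIRST(S) = {a, b}


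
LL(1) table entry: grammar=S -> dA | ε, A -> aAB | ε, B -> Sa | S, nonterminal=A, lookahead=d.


For [A, d]: ε is nullable and 'd' ∈ FOLLOW(A)
Entry: A -> ε


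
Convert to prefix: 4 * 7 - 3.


left-to-right (same/higher precedence on left): tree is (- (* 4 7) 3)
Prefix: - * 4 7 3


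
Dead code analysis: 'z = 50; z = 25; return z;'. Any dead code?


first assignment to z is overwritten before any read
Dead: 'z = 50'


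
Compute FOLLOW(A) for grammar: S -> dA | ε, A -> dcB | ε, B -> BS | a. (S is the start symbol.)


$ ∈ FOLLOW(S). For each A -> αBβ: add FIRST(β)\{ε} to FOLLOW(B); if β nullable, add FOLLOW(A).
FOLLOW(A) = {$, d}


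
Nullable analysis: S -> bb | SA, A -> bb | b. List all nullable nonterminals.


A nonterminal is nullable iff some alternative derives ε (directly, or every symbol in it is nullable)
Nullable: {}


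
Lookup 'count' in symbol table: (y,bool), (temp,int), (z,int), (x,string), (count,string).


Lookup 'count' → type string


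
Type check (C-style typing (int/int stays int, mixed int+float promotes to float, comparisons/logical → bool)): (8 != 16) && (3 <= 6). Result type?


Operand types: bool && bool
Rule: logical operators take bool operands and yield bool
Result type: bool


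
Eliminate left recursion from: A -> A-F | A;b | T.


Left-recursive alternatives: A-F, A;b; non-recursive: T
Introduce A': A -> TA', A' -> -FA' | ;bA' | ε


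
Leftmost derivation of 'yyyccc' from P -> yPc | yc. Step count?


Derivation: P => yPc => yyPcc => yyyccc
Steps: 3


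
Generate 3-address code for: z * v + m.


Break into single-operator statements:
t1 = z * v
t2 = t1 + m


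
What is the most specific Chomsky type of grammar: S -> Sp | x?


Left-linear: every RHS is a terminal or one nonterminal followed by a terminal
Classification: Type 3 (Regular)


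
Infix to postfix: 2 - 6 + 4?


Left to right (same or higher precedence on left)
Postfix: 2 6 - 4 +


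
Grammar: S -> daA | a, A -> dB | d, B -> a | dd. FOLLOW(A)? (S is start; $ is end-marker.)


$ ∈ FOLLOW(S). For each A -> αBβ: add FIRST(β)\{ε} to FOLLOW(B); if β nullable, add FOLLOW(A).
FOLLOW(A) = {$}


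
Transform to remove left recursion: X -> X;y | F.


Left-recursive alternatives: X;y; non-recursive: F
Introduce X': X -> FX', X' -> ;yX' | ε


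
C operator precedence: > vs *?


'*' is multiplicative (level 10); '>' is relational (level 7)
Higher level binds tighter
'*' has higher precedence than '>'


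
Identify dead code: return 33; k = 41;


statement follows a return and is unreachable
Dead: 'k = 41'


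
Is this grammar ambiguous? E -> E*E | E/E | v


'v*v/v' has two parse trees (no precedence encoded between * and /)
Ambiguous


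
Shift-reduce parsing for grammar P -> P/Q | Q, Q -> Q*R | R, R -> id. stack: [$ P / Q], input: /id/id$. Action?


handle 'P/Q' on top; lookahead ∈ FOLLOW(P) = {/, $}
Action: reduce (P -> P/Q)


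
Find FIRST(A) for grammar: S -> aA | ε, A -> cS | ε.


Per alternative of A: FIRST(cS) = {c}; FIRST(ε) = {ε}
FIRST(A) = {c, ε}


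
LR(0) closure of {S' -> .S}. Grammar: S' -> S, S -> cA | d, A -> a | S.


Start: S' -> .S
For each item with dot before a nonterminal B, add B -> .γ for every B-production
Closure: [S' -> .S, S -> .cA, S -> .d]


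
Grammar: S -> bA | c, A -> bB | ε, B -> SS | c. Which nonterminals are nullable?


A nonterminal is nullable iff some alternative derives ε (directly, or every symbol in it is nullable)
Nullable: {A}


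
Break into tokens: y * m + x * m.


Scan left to right, longest-match per lexeme
Tokens: ID(y), OP(*), ID(m), OP(+), ID(x), OP(*), ID(m)


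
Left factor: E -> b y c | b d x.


Common prefix: 'b'
Factored: E -> b E', E' -> y c | d x


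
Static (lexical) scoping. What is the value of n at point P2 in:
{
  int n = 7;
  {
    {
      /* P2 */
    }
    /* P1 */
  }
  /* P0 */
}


P2's block does not declare n; resolves to the enclosing declaration at depth 0
n = 7


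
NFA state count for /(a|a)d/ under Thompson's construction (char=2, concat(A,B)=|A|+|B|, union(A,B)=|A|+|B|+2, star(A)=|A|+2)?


Syntax tree has 3 char leaf(s), 1 union(s), 0 star(s)
chars contribute 3×2 = 6; each union adds +2; each star adds +2
Total: 6 + 2 + 0 = 8 states


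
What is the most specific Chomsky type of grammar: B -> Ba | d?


Left-linear: every RHS is a terminal or one nonterminal followed by a terminal
Classification: Type 3 (Regular)


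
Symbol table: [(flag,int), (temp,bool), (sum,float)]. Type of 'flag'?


Lookup 'flag' → type int


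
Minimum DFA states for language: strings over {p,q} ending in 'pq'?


Track the longest suffix of input matching a prefix of 'pq': 3 classes (prefixes of length 0..2)
Minimal DFA: 3 states


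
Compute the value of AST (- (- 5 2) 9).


Evaluate inner: (- 5 2) = 3
Evaluate root: (- 3 9) = -6
Result: -6


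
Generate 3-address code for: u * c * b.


Break into single-operator statements:
t1 = u * c
t2 = t1 * b


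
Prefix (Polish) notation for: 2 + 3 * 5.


'*' binds tighter: tree is (+ 2 (* 3 5))
Prefix: + 2 * 3 5


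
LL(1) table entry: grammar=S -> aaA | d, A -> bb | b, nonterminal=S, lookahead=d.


For [S, d]: 'd' ∈ FIRST(d)
Entry: S -> d


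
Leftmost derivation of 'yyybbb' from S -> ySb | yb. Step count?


Derivation: S => ySb => yySbb => yyybbb
Steps: 3


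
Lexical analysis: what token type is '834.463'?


Pattern: digits with a decimal point
Type: FLOAT_LITERAL


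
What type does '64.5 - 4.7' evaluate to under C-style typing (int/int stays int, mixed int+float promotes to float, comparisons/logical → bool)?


Operand types: float - float
Rule: mixed int/float promotes to float; int/int stays int
Result type: float


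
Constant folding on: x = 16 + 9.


16 + 9 = 25 at compile time
Optimized: x = 25


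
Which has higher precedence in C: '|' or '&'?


'&' is bitwise AND (level 5); '|' is bitwise OR (level 3)
Higher level binds tighter
'&' has higher precedence than '|'


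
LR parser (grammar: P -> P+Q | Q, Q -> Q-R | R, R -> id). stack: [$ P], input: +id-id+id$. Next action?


shift '+' to continue P -> P+Q
Action: shift


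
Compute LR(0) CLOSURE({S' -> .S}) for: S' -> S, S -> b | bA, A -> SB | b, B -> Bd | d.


Start: S' -> .S
For each item with dot before a nonterminal B, add B -> .γ for every B-production
Closure: [S' -> .S, S -> .b, S -> .bA]


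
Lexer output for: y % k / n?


Scan left to right, longest-match per lexeme
Tokens: ID(y), OP(%), ID(k), OP(/), ID(n)


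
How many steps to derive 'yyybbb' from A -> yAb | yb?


Derivation: A => yAb => yyAbb => yyybbb
Steps: 3


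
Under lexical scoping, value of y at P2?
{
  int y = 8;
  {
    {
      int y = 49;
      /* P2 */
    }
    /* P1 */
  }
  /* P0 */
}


y declared in the same block as P2
y = 49


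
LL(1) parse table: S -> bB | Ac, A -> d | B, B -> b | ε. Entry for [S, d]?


For [S, d]: 'd' ∈ FIRST(Ac)
Entry: S -> Ac


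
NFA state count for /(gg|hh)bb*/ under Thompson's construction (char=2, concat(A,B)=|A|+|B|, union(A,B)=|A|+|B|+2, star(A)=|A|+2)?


Syntax tree has 6 char leaf(s), 1 union(s), 1 star(s)
chars contribute 6×2 = 12; each union adds +2; each star adds +2
Total: 12 + 2 + 2 = 16 states


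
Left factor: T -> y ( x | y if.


Common prefix: 'y'
Factored: T -> y T', T' -> ( x | if


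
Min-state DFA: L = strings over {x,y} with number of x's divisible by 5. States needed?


Track (count of x) mod 5: states 0..4, accept at 0
Minimal DFA: 5 states


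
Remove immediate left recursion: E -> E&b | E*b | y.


Left-recursive alternatives: E&b, E*b; non-recursive: y
Introduce E': E -> yE', E' -> &bE' | *bE' | ε


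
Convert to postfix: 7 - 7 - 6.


Left to right (same or higher precedence on left)
Postfix: 7 7 - 6 -


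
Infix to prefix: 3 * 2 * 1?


left-to-right (same/higher precedence on left): tree is (* (* 3 2) 1)
Prefix: * * 3 2 1


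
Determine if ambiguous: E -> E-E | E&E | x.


'x-x&x' has two parse trees (no precedence encoded between - and &)
Ambiguous


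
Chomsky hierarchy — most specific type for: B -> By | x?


Left-linear: every RHS is a terminal or one nonterminal followed by a terminal
Classification: Type 3 (Regular)


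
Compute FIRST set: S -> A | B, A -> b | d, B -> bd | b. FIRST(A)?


Per alternative of A: FIRST(b) = {b}; FIRST(d) = {d}
FIRST(A) = {b, d}


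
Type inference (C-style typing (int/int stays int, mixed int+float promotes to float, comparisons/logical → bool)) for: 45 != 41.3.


Operand types: int != float
Rule: comparison yields bool
Result type: bool


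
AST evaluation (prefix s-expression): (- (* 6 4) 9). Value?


Evaluate inner: (* 6 4) = 24
Evaluate root: (- 24 9) = 15
Result: 15


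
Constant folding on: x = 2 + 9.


2 + 9 = 11 at compile time
Optimized: x = 11


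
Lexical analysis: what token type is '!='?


Pattern: operator symbol
Type: OPERATOR


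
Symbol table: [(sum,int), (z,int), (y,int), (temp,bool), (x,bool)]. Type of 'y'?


Lookup 'y' → type int


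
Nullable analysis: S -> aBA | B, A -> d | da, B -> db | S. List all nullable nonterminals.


A nonterminal is nullable iff some alternative derives ε (directly, or every symbol in it is nullable)
Nullable: {}


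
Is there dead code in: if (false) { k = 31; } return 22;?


condition is constant false, so the whole block is unreachable
Dead: 'if (false) { k = 31; }'


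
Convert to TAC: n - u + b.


Break into single-operator statements:
t1 = n - u
t2 = t1 + b


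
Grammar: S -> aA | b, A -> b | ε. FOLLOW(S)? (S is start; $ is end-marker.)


$ ∈ FOLLOW(S). For each A -> αBβ: add FIRST(β)\{ε} to FOLLOW(B); if β nullable, add FOLLOW(A).
FOLLOW(S) = {$}


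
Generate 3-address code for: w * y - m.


Break into single-operator statements:
t1 = w * y
t2 = t1 - m


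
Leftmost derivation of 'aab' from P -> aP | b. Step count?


Derivation: P => aP => aaP => aab
Steps: 3


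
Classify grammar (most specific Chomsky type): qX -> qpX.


LHS has context (more than one symbol) and |LHS| ≤ |RHS|
Classification: Type 1 (Context-Sensitive)


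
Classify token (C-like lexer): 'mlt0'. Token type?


Pattern: letter/underscore followed by alphanumerics, not a keyword
Type: IDENTIFIER


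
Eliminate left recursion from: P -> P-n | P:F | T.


Left-recursive alternatives: P-n, P:F; non-recursive: T
Introduce P': P -> TP', P' -> -nP' | :FP' | ε


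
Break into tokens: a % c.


Scan left to right, longest-match per lexeme
Tokens: ID(a), OP(%), ID(c)


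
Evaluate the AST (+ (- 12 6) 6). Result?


Evaluate inner: (- 12 6) = 6
Evaluate root: (+ 6 6) = 12
Result: 12


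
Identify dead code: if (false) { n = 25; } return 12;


condition is constant false, so the whole block is unreachable
Dead: 'if (false) { n = 25; }'


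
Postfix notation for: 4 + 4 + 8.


Left to right (same or higher precedence on left)
Postfix: 4 4 + 8 +


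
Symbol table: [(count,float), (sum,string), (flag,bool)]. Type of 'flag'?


Lookup 'flag' → type bool


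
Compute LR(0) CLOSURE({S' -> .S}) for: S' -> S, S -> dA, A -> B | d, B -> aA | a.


Start: S' -> .S
For each item with dot before a nonterminal B, add B -> .γ for every B-production
Closure: [S' -> .S, S -> .dA]


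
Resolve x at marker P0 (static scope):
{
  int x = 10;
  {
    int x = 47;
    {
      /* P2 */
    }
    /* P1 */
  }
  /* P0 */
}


x declared in the same block as P0
x = 10


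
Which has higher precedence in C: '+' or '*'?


'*' is multiplicative (level 10); '+' is additive (level 9)
Higher level binds tighter
'*' has higher precedence than '+'


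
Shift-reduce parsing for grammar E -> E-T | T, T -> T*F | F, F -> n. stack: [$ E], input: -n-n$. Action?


shift '-' to continue E -> E-T
Action: shift


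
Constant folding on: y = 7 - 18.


7 - 18 = -11 at compile time
Optimized: y = -11


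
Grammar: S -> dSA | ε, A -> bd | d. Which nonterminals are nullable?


A nonterminal is nullable iff some alternative derives ε (directly, or every symbol in it is nullable)
Nullable: {S}


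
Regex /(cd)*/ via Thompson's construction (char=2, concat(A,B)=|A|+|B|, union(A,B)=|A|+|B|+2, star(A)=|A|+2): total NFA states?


Syntax tree has 2 char leaf(s), 0 union(s), 1 star(s)
chars contribute 2×2 = 4; each union adds +2; each star adds +2
Total: 4 + 0 + 2 = 6 states


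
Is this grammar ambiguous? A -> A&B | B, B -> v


precedence layered via separate nonterminal B: deterministic
Unambiguous


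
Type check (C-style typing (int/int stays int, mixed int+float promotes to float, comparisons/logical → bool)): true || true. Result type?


Operand types: bool || bool
Rule: logical operators take bool operands and yield bool
Result type: bool


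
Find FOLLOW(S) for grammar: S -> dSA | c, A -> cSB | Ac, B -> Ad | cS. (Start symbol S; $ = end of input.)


$ ∈ FOLLOW(S). For each A -> αBβ: add FIRST(β)\{ε} to FOLLOW(B); if β nullable, add FOLLOW(A).
FOLLOW(S) = {$, c, d}


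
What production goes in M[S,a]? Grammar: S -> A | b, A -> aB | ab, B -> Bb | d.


For [S, a]: 'a' ∈ FIRST(A)
Entry: S -> A


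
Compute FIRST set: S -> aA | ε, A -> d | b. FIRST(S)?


Per alternative of S: FIRST(aA) = {a}; FIRST(ε) = {ε}
FIRST(S) = {a, ε}


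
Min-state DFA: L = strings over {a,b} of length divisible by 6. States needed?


Track length mod 6: states 0..5, accept at 0
Minimal DFA: 6 states


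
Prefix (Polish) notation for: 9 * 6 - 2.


left-to-right (same/higher precedence on left): tree is (- (* 9 6) 2)
Prefix: - * 9 6 2


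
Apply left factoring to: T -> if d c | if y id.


Common prefix: 'if'
Factored: T -> if T', T' -> d c | y id


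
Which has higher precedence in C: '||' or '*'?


'*' is multiplicative (level 10); '||' is logical OR (level 1)
Higher level binds tighter
'*' has higher precedence than '||'


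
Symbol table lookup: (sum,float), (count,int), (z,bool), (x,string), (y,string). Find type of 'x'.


Lookup 'x' → type string


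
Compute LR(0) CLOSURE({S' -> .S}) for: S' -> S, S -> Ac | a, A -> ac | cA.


Start: S' -> .S
For each item with dot before a nonterminal B, add B -> .γ for every B-production
Closure: [S' -> .S, S -> .Ac, S -> .a, A -> .ac, A -> .cA]


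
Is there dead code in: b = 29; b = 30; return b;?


first assignment to b is overwritten before any read
Dead: 'b = 29'


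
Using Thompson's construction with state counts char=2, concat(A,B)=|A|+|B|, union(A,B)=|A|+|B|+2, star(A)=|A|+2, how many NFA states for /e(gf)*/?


Syntax tree has 3 char leaf(s), 0 union(s), 1 star(s)
chars contribute 3×2 = 6; each union adds +2; each star adds +2
Total: 6 + 0 + 2 = 8 states


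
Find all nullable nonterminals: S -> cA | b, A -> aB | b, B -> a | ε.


A nonterminal is nullable iff some alternative derives ε (directly, or every symbol in it is nullable)
Nullable: {B}


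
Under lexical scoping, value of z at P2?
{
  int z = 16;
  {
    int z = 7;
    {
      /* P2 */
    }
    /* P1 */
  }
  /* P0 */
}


P2's block does not declare z; resolves to the enclosing declaration at depth 1
z = 7


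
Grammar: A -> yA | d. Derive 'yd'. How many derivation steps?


Derivation: A => yA => yd
Steps: 2


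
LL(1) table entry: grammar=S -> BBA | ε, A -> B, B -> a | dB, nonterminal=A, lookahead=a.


For [A, a]: 'a' ∈ FIRST(B)
Entry: A -> B


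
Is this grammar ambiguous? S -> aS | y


right-linear, alternatives start with distinct terminals 'a' vs 'y': unique leftmost derivation
Unambiguous


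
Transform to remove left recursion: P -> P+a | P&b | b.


Left-recursive alternatives: P+a, P&b; non-recursive: b
Introduce P': P -> bP', P' -> +aP' | &bP' | ε


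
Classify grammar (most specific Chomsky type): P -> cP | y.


Right-linear: every RHS is a terminal or a terminal followed by one nonterminal
Classification: Type 3 (Regular)


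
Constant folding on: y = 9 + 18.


9 + 18 = 27 at compile time
Optimized: y = 27


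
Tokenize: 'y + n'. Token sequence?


Scan left to right, longest-match per lexeme
Tokens: ID(y), OP(+), ID(n)


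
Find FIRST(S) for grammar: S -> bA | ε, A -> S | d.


Per alternative of S: FIRST(bA) = {b}; FIRST(ε) = {ε}
FIRST(S) = {b, ε}


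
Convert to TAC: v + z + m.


Break into single-operator statements:
t1 = v + z
t2 = t1 + m


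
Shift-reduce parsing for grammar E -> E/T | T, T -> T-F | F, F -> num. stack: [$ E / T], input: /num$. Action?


handle 'E/T' on top; lookahead ∈ FOLLOW(E) = {/, $}
Action: reduce (E -> E/T)


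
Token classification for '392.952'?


Pattern: digits with a decimal point
Type: FLOAT_LITERAL


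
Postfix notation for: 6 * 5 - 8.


Left to right (same or higher precedence on left)
Postfix: 6 5 * 8 -


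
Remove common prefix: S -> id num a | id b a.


Common prefix: 'id'
Factored: S -> id S', S' -> num a | b a


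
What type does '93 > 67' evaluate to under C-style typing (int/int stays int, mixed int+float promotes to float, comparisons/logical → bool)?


Operand types: int > int
Rule: comparison yields bool
Result type: bool


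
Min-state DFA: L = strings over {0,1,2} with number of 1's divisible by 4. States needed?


Track (count of 1) mod 4: states 0..3, accept at 0
Minimal DFA: 4 states


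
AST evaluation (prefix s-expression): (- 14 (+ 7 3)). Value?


Evaluate inner: (+ 7 3) = 10
Evaluate root: (- 14 10) = 4
Result: 4


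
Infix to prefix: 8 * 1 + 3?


left-to-right (same/higher precedence on left): tree is (+ (* 8 1) 3)
Prefix: + * 8 1 3


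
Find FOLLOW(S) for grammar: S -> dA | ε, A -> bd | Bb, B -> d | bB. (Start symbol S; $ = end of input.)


$ ∈ FOLLOW(S). For each A -> αBβ: add FIRST(β)\{ε} to FOLLOW(B); if β nullable, add FOLLOW(A).
FOLLOW(S) = {$}


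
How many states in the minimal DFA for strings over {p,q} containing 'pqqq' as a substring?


KMP-style automaton: 4 progress states + 1 absorbing accept = 5
Minimal DFA: 5 states


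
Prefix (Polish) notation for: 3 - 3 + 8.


left-to-right (same/higher precedence on left): tree is (+ (- 3 3) 8)
Prefix: + - 3 3 8


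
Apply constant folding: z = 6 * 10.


6 * 10 = 60 at compile time
Optimized: z = 60


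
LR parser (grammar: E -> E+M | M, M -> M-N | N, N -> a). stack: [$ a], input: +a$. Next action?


'a' on top is the handle for N -> a
Action: reduce (N -> a)


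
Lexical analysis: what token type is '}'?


Pattern: delimiter/punctuation
Type: PUNCTUATION


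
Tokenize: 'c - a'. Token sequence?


Scan left to right, longest-match per lexeme
Tokens: ID(c), OP(-), ID(a)


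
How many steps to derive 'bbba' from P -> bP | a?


Derivation: P => bP => bbP => bbbP => bbba
Steps: 4


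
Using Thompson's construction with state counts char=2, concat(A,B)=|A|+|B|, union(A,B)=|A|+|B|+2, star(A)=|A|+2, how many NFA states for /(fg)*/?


Syntax tree has 2 char leaf(s), 0 union(s), 1 star(s)
chars contribute 2×2 = 4; each union adds +2; each star adds +2
Total: 4 + 0 + 2 = 6 states


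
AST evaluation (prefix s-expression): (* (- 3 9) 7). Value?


Evaluate inner: (- 3 9) = -6
Evaluate root: (* -6 7) = -42
Result: -42


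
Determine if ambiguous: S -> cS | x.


right-linear, alternatives start with distinct terminals 'c' vs 'x': unique leftmost derivation
Unambiguous


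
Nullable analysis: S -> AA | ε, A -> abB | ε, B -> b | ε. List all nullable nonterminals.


A nonterminal is nullable iff some alternative derives ε (directly, or every symbol in it is nullable)
Nullable: {A, B, S}


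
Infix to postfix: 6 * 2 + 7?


Left to right (same or higher precedence on left)
Postfix: 6 2 * 7 +


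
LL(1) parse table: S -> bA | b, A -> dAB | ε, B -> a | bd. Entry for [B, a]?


For [B, a]: 'a' ∈ FIRST(a)
Entry: B -> a


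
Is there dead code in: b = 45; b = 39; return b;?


first assignment to b is overwritten before any read
Dead: 'b = 45'


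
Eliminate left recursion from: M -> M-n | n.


Left-recursive alternatives: M-n; non-recursive: n
Introduce M': M -> nM', M' -> -nM' | ε


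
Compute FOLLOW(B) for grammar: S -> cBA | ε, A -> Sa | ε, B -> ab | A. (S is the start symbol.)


$ ∈ FOLLOW(S). For each A -> αBβ: add FIRST(β)\{ε} to FOLLOW(B); if β nullable, add FOLLOW(A).
FOLLOW(B) = {$, a, c}


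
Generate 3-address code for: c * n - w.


Break into single-operator statements:
t1 = c * n
t2 = t1 - w


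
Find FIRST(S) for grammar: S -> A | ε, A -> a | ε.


Per alternative of S: FIRST(A) = {a, ε}; FIRST(ε) = {ε}
FIRST(S) = {a, ε}


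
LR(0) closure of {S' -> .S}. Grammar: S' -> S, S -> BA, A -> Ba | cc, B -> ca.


Start: S' -> .S
For each item with dot before a nonterminal B, add B -> .γ for every B-production
Closure: [S' -> .S, S -> .BA, B -> .ca]


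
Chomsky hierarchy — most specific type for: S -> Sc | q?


Left-linear: every RHS is a terminal or one nonterminal followed by a terminal
Classification: Type 3 (Regular)


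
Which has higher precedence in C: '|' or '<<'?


'<<' is shift (level 8); '|' is bitwise OR (level 3)
Higher level binds tighter
'<<' has higher precedence than '|'


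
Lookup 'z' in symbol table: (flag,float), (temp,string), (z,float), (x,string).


Lookup 'z' → type float


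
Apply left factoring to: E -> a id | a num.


Common prefix: 'a'
Factored: E -> a E', E' -> id | num


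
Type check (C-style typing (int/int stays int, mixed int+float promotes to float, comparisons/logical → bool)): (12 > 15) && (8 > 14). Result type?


Operand types: bool && bool
Rule: logical operators take bool operands and yield bool
Result type: bool


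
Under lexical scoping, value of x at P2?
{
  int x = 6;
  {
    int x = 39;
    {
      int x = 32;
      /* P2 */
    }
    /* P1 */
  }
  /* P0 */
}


x declared in the same block as P2
x = 32


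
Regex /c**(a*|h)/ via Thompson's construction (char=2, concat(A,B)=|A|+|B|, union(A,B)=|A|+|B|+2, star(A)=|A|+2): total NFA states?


Syntax tree has 3 char leaf(s), 1 union(s), 3 star(s)
chars contribute 3×2 = 6; each union adds +2; each star adds +2
Total: 6 + 2 + 6 = 14 states


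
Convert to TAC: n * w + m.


Break into single-operator statements:
t1 = n * w
t2 = t1 + m


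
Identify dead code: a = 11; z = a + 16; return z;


a is read by z's definition; z is returned
No dead code


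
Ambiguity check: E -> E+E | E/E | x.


'x+x/x' has two parse trees (no precedence encoded between + and /)
Ambiguous


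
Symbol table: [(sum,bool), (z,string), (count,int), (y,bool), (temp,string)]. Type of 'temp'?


Lookup 'temp' → type string


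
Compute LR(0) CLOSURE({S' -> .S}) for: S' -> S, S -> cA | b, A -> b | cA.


Start: S' -> .S
For each item with dot before a nonterminal B, add B -> .γ for every B-production
Closure: [S' -> .S, S -> .cA, S -> .b]


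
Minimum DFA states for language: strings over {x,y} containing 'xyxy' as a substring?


KMP-style automaton: 4 progress states + 1 absorbing accept = 5
Minimal DFA: 5 states


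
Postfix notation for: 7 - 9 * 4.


* has higher precedence, evaluate 9*4 first
Postfix: 7 9 4 * -


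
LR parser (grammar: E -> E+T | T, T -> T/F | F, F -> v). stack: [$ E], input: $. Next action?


start symbol E on stack, input exhausted
Action: accept


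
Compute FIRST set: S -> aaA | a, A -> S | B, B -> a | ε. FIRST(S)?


Per alternative of S: FIRST(aaA) = {a}; FIRST(a) = {a}
FIRST(S) = {a}


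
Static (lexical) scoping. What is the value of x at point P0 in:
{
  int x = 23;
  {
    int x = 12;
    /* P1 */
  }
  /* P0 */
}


x declared in the same block as P0
x = 23


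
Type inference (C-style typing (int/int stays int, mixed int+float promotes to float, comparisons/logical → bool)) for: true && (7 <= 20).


Operand types: bool && bool
Rule: logical operators take bool operands and yield bool
Result type: bool
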